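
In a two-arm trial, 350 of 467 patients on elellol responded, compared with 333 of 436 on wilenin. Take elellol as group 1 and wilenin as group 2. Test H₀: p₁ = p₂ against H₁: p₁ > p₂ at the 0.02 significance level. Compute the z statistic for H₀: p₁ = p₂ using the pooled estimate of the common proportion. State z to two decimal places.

p̂₁ = 350/467 ≈ 0.7495, p̂₂ = 333/436 ≈ 0.7638.
Pooled p̂ = (350+333)/(467+436) = 683/903 = 0.7564.
SE = √(0.184276 × 0.00443491) = 0.0286.
z = (0.7495 − 0.7638)/0.0286 = -0.0143/0.0286 = -0.50.
p-value = P(Z > -0.500) ≈ 0.6915. With α = 0.02, fail to reject H₀.

z = -0.50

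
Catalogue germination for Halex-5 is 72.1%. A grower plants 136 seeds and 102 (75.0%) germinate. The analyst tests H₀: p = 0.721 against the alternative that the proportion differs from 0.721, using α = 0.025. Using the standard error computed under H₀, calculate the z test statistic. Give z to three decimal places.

p̂ = 102/136 = 0.75000.
Standard error under H₀: √(0.721×0.279/136) = 0.03846.
z = (0.75000 − 0.721)/0.03846 = 0.02900/0.03846 = 0.754.
Two-sided p-value ≈ 2·Φ(−0.754) = 0.4508. With α = 0.025, fail to reject H₀.

z = 0.754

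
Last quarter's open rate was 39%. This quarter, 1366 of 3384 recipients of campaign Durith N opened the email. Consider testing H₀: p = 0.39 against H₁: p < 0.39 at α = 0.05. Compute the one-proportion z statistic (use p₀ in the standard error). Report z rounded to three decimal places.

z = 1.630

p̂ = 1366/3384 = 0.40366.
Standard error under H₀: √(0.39×0.61/3384) = 0.00838.
z = (0.40366 − 0.39)/0.00838 = 0.01366/0.00838 = 1.630.
p-value = P(Z < 1.630) ≈ 0.9484; since p > α = 0.05, fail to reject H₀.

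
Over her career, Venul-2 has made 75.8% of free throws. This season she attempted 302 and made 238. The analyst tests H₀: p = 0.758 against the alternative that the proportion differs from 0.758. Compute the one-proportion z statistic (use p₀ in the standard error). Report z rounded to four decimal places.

z = 1.2205

p̂ = 238/302 = 0.7880795.
SE = √(p₀(1−p₀)/n) = √(0.18344/302) = 0.0246456.
z = (0.7880795 − 0.758)/0.0246456 = 0.0300795/0.0246456 = 1.2205.
Two-sided p-value ≈ 2·Φ(−1.220) = 0.2223.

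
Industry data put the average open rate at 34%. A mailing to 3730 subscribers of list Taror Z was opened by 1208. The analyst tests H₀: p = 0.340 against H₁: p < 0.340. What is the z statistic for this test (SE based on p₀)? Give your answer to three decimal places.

p̂ = 1208/3730 ≈ 0.323861.
Standard error under H₀: √(0.34×0.66/3730) = 0.007756.
z = (0.323861 − 0.34)/0.007756 = -0.016139/0.007756 = -2.081.
p-value = P(Z < -2.081) ≈ 0.0187.

z = -2.081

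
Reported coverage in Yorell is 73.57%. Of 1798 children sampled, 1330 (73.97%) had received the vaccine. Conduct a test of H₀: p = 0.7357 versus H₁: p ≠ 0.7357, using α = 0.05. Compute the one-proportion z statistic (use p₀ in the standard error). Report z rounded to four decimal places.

z = 0.3857

p̂ = 1330/1798 ≈ 0.739711.
SE = √(p₀(1−p₀)/n) = √(0.19445/1798) = 0.010399.
z = (0.739711 − 0.7357)/0.010399 = 0.004011/0.010399 = 0.3857.
Two-sided p-value ≈ 2·Φ(−0.386) = 0.6997; since p > α = 0.05, fail to reject H₀.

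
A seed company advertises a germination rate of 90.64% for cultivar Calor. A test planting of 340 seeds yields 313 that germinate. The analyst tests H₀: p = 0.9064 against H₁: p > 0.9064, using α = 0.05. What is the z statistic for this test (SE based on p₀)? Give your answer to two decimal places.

z = 0.90

p̂ = 313/340 = 0.9206.
SE = √(p₀(1−p₀)/n) = √(0.084839/340) = 0.0158.
z = (0.9206 − 0.9064)/0.0158 = 0.0142/0.0158 = 0.90.
p-value = P(Z > 0.898) ≈ 0.1845. With α = 0.05, fail to reject H₀.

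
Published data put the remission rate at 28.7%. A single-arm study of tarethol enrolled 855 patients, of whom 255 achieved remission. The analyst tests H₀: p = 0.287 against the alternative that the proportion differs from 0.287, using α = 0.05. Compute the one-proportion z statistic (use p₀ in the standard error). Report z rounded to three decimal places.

z = 0.727

p̂ = 255/855 = 0.29825.
SE = √(p₀(1−p₀)/n) = √(0.20463/855) = 0.01547.
z = (0.29825 − 0.287)/0.01547 = 0.01125/0.01547 = 0.727.
p-value = 2·P(Z > 0.727) ≈ 0.4673. With α = 0.05, fail to reject H₀.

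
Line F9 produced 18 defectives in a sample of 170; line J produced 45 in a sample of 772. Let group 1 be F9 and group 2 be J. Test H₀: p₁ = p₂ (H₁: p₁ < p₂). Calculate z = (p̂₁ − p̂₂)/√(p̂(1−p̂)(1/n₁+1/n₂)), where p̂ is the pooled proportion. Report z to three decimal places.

p̂₁ = 18/170 = 0.10588, p̂₂ = 45/772 = 0.05829.
Pooled p̂ = (18+45)/(170+772) = 63/942 = 0.06688.
SE = √(p̂(1−p̂)(1/n₁+1/n₂)) = √(0.06688·0.93312·0.00717769) = √(0.000447932) = 0.02116.
z = (0.10588 − 0.05829)/0.02116 = 0.04759/0.02116 = 2.249.
p-value = P(Z < 2.249) ≈ 0.9877.

z = 2.249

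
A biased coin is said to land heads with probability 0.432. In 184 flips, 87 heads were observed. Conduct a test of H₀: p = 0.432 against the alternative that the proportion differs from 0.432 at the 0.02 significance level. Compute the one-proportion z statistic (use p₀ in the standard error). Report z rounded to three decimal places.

z = 1.118

p̂ = 87/184 ≈ 0.47283.
Standard error under H₀: √(0.432×0.568/184) = 0.03652.
z = (0.47283 − 0.432)/0.03652 = 0.04083/0.03652 = 1.118.
Two-sided p-value ≈ 2·Φ(−1.118) = 0.2636, so at α = 0.02 we fail to reject H₀.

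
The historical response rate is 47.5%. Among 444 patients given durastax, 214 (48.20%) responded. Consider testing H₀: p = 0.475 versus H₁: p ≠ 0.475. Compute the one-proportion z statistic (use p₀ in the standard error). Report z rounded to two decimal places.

p̂ = 214/444 ≈ 0.48198.
Standard error under H₀: √(0.475×0.525/444) = 0.02370.
z = (0.48198 − 0.475)/0.02370 = 0.00698/0.02370 = 0.29.

z = 0.29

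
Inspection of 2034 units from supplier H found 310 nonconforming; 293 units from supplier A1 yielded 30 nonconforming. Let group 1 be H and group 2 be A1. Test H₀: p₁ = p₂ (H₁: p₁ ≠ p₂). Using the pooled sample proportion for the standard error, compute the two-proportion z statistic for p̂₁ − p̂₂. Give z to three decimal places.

p̂₁ = 310/2034 = 0.15241, p̂₂ = 30/293 = 0.10239.
Pooled p̂ = (310+30)/(2034+293) = 340/2327 = 0.14611.
SE = √(p̂(1−p̂)(1/n₁+1/n₂)) = √(0.14611·0.85389·0.00390461) = √(0.000487149) = 0.02207.
z = (0.15241 − 0.10239)/0.02207 = 0.05002/0.02207 = 2.266.

z = 2.266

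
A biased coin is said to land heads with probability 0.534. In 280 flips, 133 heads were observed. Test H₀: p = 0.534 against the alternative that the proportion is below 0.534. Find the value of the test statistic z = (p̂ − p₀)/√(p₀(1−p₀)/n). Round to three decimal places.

z = -1.979

p̂ = 133/280 = 0.47500.
Standard error under H₀: √(0.534×0.466/280) = 0.02981.
z = (0.47500 − 0.534)/0.02981 = -0.05900/0.02981 = -1.979.
p-value = P(Z < -1.979) ≈ 0.0239.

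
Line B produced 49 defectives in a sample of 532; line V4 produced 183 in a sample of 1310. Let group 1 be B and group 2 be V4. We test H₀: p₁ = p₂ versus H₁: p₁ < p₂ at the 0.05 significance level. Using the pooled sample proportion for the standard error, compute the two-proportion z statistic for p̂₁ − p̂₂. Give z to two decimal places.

z = -2.79

p̂₁ = 49/532 ≈ 0.09211, p̂₂ = 183/1310 ≈ 0.13969.
Pooled p̂ = (49+183)/(532+1310) = 232/1842 = 0.12595.
SE = √(p̂(1−p̂)(1/n₁+1/n₂)) = √(0.12595·0.87405·0.00264306) = √(0.000290965) = 0.01706.
z = (0.09211 − 0.13969)/0.01706 = -0.04758/0.01706 = -2.79.
p-value = P(Z < -2.790) ≈ 0.0026. With α = 0.05, reject H₀.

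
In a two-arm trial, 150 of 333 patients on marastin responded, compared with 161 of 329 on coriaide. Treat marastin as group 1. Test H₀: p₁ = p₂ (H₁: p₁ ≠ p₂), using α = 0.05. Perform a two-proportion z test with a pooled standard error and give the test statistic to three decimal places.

p̂₁ = 150/333 ≈ 0.45045, p̂₂ = 161/329 ≈ 0.48936.
Pooled p̂ = (150+161)/(333+329) = 311/662 = 0.46979.
SE = √(p̂(1−p̂)(1/n₁+1/n₂)) = √(0.46979·0.53021·0.00604252) = √(0.00150511) = 0.03880.
z = (0.45045 − 0.48936)/0.03880 = -0.03891/0.03880 = -1.003.
p-value = 2·P(Z > 1.003) ≈ 0.3159, so at α = 0.05 we fail to reject H₀.

z = -1.003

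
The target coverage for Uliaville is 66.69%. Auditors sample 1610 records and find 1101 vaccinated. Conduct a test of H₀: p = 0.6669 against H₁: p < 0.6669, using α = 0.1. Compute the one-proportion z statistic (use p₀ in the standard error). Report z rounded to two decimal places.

p̂ = 1101/1610 ≈ 0.68385.
SE = √(p₀(1−p₀)/n) = √(0.22214/1610) = 0.01175.
z = (0.68385 − 0.6669)/0.01175 = 0.01695/0.01175 = 1.44.
p-value = P(Z < 1.443) ≈ 0.9255, so at α = 0.1 we fail to reject H₀.

z = 1.44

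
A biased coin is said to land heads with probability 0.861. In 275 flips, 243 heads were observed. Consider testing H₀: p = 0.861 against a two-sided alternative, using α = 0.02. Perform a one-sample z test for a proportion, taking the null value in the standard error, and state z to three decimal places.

p̂ = 243/275 ≈ 0.88364.
SE = √(p₀(1−p₀)/n) = √(0.11968/275) = 0.02086.
z = (0.88364 − 0.861)/0.02086 = 0.02264/0.02086 = 1.085.
p-value = 2·P(Z > 1.085) ≈ 0.2779, so at α = 0.02 we fail to reject H₀.

z = 1.085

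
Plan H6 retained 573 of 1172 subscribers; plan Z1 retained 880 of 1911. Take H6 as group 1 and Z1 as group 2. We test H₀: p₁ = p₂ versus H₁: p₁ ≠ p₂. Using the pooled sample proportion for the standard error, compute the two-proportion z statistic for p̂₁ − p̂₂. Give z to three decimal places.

z = 1.534

p̂₁ = 573/1172 = 0.488908, p̂₂ = 880/1911 = 0.460492.
Pooled p̂ = (573+880)/(1172+1911) = 1453/3083 = 0.471294.
SE = √(p̂(1−p̂)(1/n₁+1/n₂)) = √(0.471294·0.528706·0.00137653) = √(0.000342998) = 0.018520.
z = (0.488908 − 0.460492)/0.018520 = 0.028416/0.018520 = 1.534.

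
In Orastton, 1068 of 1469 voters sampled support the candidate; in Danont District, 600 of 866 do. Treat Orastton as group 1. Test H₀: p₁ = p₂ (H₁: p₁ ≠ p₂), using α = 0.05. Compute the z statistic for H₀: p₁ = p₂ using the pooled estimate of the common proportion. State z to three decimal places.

z = 1.766

p̂₁ = 1068/1469 ≈ 0.727025, p̂₂ = 600/866 ≈ 0.692841.
Pooled p̂ = (1068+600)/(1469+866) = 1668/2335 = 0.714347.
SE = √(0.204055 × 0.00183547) = 0.019353.
z = (0.727025 − 0.692841)/0.019353 = 0.034184/0.019353 = 1.766.
Two-sided p-value ≈ 2·Φ(−1.766) = 0.0773; since p > α = 0.05, fail to reject H₀.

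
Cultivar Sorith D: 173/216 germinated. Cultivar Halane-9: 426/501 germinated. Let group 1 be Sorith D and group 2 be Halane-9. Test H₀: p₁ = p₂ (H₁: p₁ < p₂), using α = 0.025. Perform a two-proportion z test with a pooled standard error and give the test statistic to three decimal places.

p̂₁ = 173/216 ≈ 0.80093, p̂₂ = 426/501 ≈ 0.85030.
Pooled p̂ = (173+426)/(216+501) = 599/717 = 0.83543.
SE = √(0.13749 × 0.00662564) = 0.03018.
z = (0.80093 − 0.85030)/0.03018 = -0.04937/0.03018 = -1.636.
p-value = P(Z < -1.636) ≈ 0.0509. With α = 0.025, fail to reject H₀.

z = -1.636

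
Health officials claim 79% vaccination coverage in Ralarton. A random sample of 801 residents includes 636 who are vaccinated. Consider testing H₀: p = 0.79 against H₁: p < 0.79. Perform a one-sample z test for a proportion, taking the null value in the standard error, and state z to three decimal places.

p̂ = 636/801 = 0.794007.
Under H₀, SE = √(0.79·0.21/801) = √(0.000207116) = 0.014392.
z = (0.794007 − 0.79)/0.014392 = 0.004007/0.014392 = 0.278.
p-value = P(Z < 0.278) ≈ 0.6097.

z = 0.278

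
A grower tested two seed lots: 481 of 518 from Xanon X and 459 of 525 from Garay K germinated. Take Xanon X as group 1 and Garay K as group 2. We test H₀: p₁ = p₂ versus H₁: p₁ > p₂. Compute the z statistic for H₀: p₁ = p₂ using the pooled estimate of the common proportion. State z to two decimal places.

z = 2.94

p̂₁ = 481/518 ≈ 0.9286, p̂₂ = 459/525 ≈ 0.8743.
Pooled p̂ = (481+459)/(518+525) = 940/1043 = 0.9012.
SE = √(p̂(1−p̂)(1/n₁+1/n₂)) = √(0.9012·0.0988·0.00383526) = √(0.000341344) = 0.0185.
z = (0.9286 − 0.8743)/0.0185 = 0.0543/0.0185 = 2.94.
p-value = P(Z > 2.938) ≈ 0.0017.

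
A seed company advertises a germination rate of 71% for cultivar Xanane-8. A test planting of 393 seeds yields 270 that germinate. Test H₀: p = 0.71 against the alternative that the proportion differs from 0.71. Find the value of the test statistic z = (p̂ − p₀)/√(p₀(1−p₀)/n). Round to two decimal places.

z = -1.00

p̂ = 270/393 = 0.6870.
Under H₀, SE = √(0.71·0.29/393) = √(0.000523919) = 0.0229.
z = (0.6870 − 0.71)/0.0229 = -0.0230/0.0229 = -1.00.
Two-sided p-value ≈ 2·Φ(−1.004) = 0.3155.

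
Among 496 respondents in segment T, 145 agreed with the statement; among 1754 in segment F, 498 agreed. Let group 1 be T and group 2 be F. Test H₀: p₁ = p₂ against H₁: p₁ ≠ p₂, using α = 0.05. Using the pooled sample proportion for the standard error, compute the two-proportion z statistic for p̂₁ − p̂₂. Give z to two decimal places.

p̂₁ = 145/496 = 0.2923, p̂₂ = 498/1754 = 0.2839.
Pooled p̂ = (145+498)/(496+1754) = 643/2250 = 0.2858.
SE = √(p̂(1−p̂)(1/n₁+1/n₂)) = √(0.2858·0.7142·0.00258625) = √(0.000527877) = 0.0230.
z = (0.2923 − 0.2839)/0.0230 = 0.0084/0.0230 = 0.37.
p-value = 2·P(Z > 0.366) ≈ 0.7141, so at α = 0.05 we fail to reject H₀.

z = 0.37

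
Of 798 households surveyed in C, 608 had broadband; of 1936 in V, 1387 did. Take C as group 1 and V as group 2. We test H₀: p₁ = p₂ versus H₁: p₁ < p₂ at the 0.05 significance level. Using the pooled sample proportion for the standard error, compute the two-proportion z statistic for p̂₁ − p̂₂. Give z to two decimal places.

z = 2.43

p̂₁ = 608/798 ≈ 0.7619, p̂₂ = 1387/1936 ≈ 0.7164.
Pooled p̂ = (608+1387)/(798+1936) = 1995/2734 = 0.7297.
SE = √(p̂(1−p̂)(1/n₁+1/n₂)) = √(0.7297·0.2703·0.00176966) = √(0.000349044) = 0.0187.
z = (0.7619 − 0.7164)/0.0187 = 0.0455/0.0187 = 2.43.
p-value = P(Z < 2.434) ≈ 0.9925; since p > α = 0.05, fail to reject H₀.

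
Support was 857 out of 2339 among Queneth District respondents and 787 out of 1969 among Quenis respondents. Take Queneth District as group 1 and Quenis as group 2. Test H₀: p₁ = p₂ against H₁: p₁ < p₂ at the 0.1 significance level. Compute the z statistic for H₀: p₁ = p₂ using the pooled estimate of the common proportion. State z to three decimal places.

p̂₁ = 857/2339 = 0.36640, p̂₂ = 787/1969 = 0.39970.
Pooled p̂ = (857+787)/(2339+1969) = 1644/4308 = 0.38162.
SE = √(p̂(1−p̂)(1/n₁+1/n₂)) = √(0.38162·0.61838·0.000935405) = √(0.000220742) = 0.01486.
z = (0.36640 − 0.39970)/0.01486 = -0.03330/0.01486 = -2.241.
p-value = P(Z < -2.241) ≈ 0.0125. With α = 0.1, reject H₀.

z = -2.241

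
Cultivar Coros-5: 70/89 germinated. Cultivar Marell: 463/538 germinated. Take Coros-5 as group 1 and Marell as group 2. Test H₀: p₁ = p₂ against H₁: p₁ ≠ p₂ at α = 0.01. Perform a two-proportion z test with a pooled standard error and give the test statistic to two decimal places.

p̂₁ = 70/89 = 0.7865, p̂₂ = 463/538 = 0.8606.
Pooled p̂ = (70+463)/(89+538) = 533/627 = 0.8501.
SE = √(p̂(1−p̂)(1/n₁+1/n₂)) = √(0.8501·0.1499·0.0130947) = √(0.00166884) = 0.0409.
z = (0.7865 − 0.8606)/0.0409 = -0.0741/0.0409 = -1.81.
p-value = 2·P(Z > 1.813) ≈ 0.0698; since p > α = 0.01, fail to reject H₀.

z = -1.81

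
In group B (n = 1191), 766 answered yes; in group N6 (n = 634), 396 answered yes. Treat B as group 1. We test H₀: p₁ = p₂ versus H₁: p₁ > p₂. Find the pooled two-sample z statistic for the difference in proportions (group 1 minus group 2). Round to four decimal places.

p̂₁ = 766/1191 = 0.643157, p̂₂ = 396/634 = 0.624606.
Pooled p̂ = (766+396)/(1191+634) = 1162/1825 = 0.636712.
SE = √(p̂(1−p̂)(1/n₁+1/n₂)) = √(0.636712·0.363288·0.00241692) = √(0.000559057) = 0.023644.
z = (0.643157 − 0.624606)/0.023644 = 0.018551/0.023644 = 0.7846.
p-value = P(Z > 0.785) ≈ 0.2163.

z = 0.7846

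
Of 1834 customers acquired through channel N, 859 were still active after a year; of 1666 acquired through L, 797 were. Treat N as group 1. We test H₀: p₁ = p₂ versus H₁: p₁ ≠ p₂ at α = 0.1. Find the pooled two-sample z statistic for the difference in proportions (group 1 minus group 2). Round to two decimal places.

p̂₁ = 859/1834 = 0.4684, p̂₂ = 797/1666 = 0.4784.
Pooled p̂ = (859+797)/(1834+1666) = 1656/3500 = 0.4731.
SE = √(p̂(1−p̂)(1/n₁+1/n₂)) = √(0.4731·0.5269·0.0011455) = √(0.000285548) = 0.0169.
z = (0.4684 − 0.4784)/0.0169 = -0.0100/0.0169 = -0.59.
p-value = 2·P(Z > 0.593) ≈ 0.5534. With α = 0.1, fail to reject H₀.

z = -0.59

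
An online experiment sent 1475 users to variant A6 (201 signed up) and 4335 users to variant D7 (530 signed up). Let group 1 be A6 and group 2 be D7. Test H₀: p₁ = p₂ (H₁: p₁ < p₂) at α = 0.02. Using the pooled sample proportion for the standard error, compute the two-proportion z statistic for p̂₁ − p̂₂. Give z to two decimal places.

p̂₁ = 201/1475 = 0.1363, p̂₂ = 530/4335 = 0.1223.
Pooled p̂ = (201+530)/(1475+4335) = 731/5810 = 0.1258.
SE = √(0.109987 × 0.000908647) = 0.0100.
z = (0.1363 − 0.1223)/0.0100 = 0.0140/0.0100 = 1.40.
p-value = P(Z < 1.401) ≈ 0.9195; since p > α = 0.02, fail to reject H₀.

z = 1.40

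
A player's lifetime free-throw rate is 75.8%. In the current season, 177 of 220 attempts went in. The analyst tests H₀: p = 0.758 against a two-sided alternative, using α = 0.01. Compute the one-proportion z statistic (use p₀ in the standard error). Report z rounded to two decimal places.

z = 1.61

p̂ = 177/220 = 0.8045.
SE = √(p₀(1−p₀)/n) = √(0.18344/220) = 0.0289.
z = (0.8045 − 0.758)/0.0289 = 0.0465/0.0289 = 1.61.
p-value = 2·P(Z > 1.612) ≈ 0.1070. With α = 0.01, fail to reject H₀.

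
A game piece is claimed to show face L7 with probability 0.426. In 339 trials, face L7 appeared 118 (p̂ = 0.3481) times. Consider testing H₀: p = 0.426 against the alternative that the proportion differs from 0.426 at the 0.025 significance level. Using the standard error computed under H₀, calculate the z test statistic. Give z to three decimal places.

p̂ = 118/339 = 0.34808.
Standard error under H₀: √(0.426×0.574/339) = 0.02686.
z = (0.34808 − 0.426)/0.02686 = -0.07792/0.02686 = -2.901.
Two-sided p-value ≈ 2·Φ(−2.901) = 0.0037, so at α = 0.025 we reject H₀.

z = -2.901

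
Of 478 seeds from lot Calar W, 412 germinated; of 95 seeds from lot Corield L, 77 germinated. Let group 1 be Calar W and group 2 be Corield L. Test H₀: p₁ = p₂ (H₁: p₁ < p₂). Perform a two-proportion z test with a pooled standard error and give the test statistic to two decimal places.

p̂₁ = 412/478 ≈ 0.8619, p̂₂ = 77/95 ≈ 0.8105.
Pooled p̂ = (412+77)/(478+95) = 489/573 = 0.8534.
SE = √(p̂(1−p̂)(1/n₁+1/n₂)) = √(0.8534·0.1466·0.0126184) = √(0.00157864) = 0.0397.
z = (0.8619 − 0.8105)/0.0397 = 0.0514/0.0397 = 1.29.
p-value = P(Z < 1.294) ≈ 0.9021.

z = 1.29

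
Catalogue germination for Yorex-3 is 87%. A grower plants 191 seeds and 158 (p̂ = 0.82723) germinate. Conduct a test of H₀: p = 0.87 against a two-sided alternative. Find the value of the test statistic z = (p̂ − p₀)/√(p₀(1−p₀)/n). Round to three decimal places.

p̂ = 158/191 ≈ 0.82723.
Under H₀, SE = √(0.87·0.13/191) = √(0.000592147) = 0.02433.
z = (0.82723 − 0.87)/0.02433 = -0.04277/0.02433 = -1.758.

z = -1.758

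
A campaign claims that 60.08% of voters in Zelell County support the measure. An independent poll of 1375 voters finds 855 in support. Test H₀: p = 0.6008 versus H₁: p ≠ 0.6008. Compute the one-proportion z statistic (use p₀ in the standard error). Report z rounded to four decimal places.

z = 1.5914

p̂ = 855/1375 = 0.621818.
Under H₀, SE = √(0.6008·0.3992/1375) = √(0.000174429) = 0.013207.
z = (0.621818 − 0.6008)/0.013207 = 0.021018/0.013207 = 1.5914.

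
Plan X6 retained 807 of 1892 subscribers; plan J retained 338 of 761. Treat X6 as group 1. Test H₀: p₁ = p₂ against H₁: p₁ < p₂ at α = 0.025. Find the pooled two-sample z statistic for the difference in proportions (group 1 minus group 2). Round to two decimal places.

z = -0.83

p̂₁ = 807/1892 ≈ 0.4265, p̂₂ = 338/761 ≈ 0.4442.
Pooled p̂ = (807+338)/(1892+761) = 1145/2653 = 0.4316.
SE = √(0.24532 × 0.0018426) = 0.0213.
z = (0.4265 − 0.4442)/0.0213 = -0.0177/0.0213 = -0.83.
p-value = P(Z < -0.829) ≈ 0.2036; since p > α = 0.025, fail to reject H₀.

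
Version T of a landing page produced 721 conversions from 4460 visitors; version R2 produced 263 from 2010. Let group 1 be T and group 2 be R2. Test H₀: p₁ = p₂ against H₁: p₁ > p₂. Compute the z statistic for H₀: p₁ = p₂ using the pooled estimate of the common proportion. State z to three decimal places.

z = 3.194

p̂₁ = 721/4460 ≈ 0.161659, p̂₂ = 263/2010 ≈ 0.130846.
Pooled p̂ = (721+263)/(4460+2010) = 984/6470 = 0.152087.
SE = √(0.128956 × 0.000721728) = 0.009647.
z = (0.161659 − 0.130846)/0.009647 = 0.030813/0.009647 = 3.194.
p-value = P(Z > 3.194) ≈ 0.0007.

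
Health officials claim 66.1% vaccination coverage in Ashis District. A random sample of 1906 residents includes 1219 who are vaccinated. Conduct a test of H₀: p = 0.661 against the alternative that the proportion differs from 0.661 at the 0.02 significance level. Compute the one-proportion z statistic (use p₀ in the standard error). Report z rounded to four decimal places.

p̂ = 1219/1906 ≈ 0.639559.
SE = √(p₀(1−p₀)/n) = √(0.22408/1906) = 0.010843.
z = (0.639559 − 0.661)/0.010843 = -0.021441/0.010843 = -1.9774.
Two-sided p-value ≈ 2·Φ(−1.977) = 0.0480. With α = 0.02, fail to reject H₀.

z = -1.9774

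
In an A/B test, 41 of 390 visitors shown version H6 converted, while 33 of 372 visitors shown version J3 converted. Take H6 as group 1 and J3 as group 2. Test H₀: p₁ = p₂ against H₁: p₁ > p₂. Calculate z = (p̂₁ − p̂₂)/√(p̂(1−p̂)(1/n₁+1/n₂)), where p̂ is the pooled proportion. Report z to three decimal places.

z = 0.765

p̂₁ = 41/390 = 0.10513, p̂₂ = 33/372 = 0.08871.
Pooled p̂ = (41+33)/(390+372) = 74/762 = 0.09711.
SE = √(p̂(1−p̂)(1/n₁+1/n₂)) = √(0.09711·0.90289·0.00525227) = √(0.00046053) = 0.02146.
z = (0.10513 − 0.08871)/0.02146 = 0.01642/0.02146 = 0.765.
p-value = P(Z > 0.765) ≈ 0.2221.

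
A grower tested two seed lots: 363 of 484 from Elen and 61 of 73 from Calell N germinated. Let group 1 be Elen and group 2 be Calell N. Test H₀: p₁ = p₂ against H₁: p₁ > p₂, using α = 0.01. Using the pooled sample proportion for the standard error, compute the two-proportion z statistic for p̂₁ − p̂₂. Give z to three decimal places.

p̂₁ = 363/484 ≈ 0.75000, p̂₂ = 61/73 ≈ 0.83562.
Pooled p̂ = (363+61)/(484+73) = 424/557 = 0.76122.
SE = √(0.181764 × 0.0157647) = 0.05353.
z = (0.75000 − 0.83562)/0.05353 = -0.08562/0.05353 = -1.599.
p-value = P(Z > -1.599) ≈ 0.9451; since p > α = 0.01, fail to reject H₀.

z = -1.599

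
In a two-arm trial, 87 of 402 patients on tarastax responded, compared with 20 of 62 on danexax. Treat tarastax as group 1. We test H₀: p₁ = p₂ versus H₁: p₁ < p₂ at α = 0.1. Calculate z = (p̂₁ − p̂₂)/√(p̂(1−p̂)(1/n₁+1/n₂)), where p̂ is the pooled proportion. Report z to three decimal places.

z = -1.847

p̂₁ = 87/402 ≈ 0.21642, p̂₂ = 20/62 ≈ 0.32258.
Pooled p̂ = (87+20)/(402+62) = 107/464 = 0.23060.
SE = √(0.177425 × 0.0186166) = 0.05747.
z = (0.21642 − 0.32258)/0.05747 = -0.10616/0.05747 = -1.847.
p-value = P(Z < -1.847) ≈ 0.0324; since p < α = 0.1, reject H₀.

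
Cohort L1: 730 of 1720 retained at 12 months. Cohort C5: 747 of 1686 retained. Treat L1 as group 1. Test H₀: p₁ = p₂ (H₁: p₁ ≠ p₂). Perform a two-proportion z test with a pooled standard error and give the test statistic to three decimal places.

z = -1.098

p̂₁ = 730/1720 ≈ 0.42442, p̂₂ = 747/1686 ≈ 0.44306.
Pooled p̂ = (730+747)/(1720+1686) = 1477/3406 = 0.43365.
SE = √(p̂(1−p̂)(1/n₁+1/n₂)) = √(0.43365·0.56635·0.00117452) = √(0.000288458) = 0.01698.
z = (0.42442 − 0.44306)/0.01698 = -0.01864/0.01698 = -1.098.
Two-sided p-value ≈ 2·Φ(−1.098) = 0.2724.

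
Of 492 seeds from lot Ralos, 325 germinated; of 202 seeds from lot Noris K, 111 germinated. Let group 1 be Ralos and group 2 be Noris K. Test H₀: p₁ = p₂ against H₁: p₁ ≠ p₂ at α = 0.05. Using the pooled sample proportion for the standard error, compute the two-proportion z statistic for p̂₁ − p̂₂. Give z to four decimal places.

z = 2.7502

p̂₁ = 325/492 = 0.6605691, p̂₂ = 111/202 = 0.5495050.
Pooled p̂ = (325+111)/(492+202) = 436/694 = 0.6282421.
SE = √(0.233554 × 0.00698302) = 0.0403845.
z = (0.6605691 − 0.5495050)/0.0403845 = 0.1110641/0.0403845 = 2.7502.
Two-sided p-value ≈ 2·Φ(−2.750) = 0.0060. With α = 0.05, reject H₀.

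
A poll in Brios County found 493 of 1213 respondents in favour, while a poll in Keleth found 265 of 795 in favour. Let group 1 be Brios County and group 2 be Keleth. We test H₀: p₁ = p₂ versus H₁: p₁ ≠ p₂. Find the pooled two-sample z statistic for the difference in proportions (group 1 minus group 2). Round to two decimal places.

z = 3.30

p̂₁ = 493/1213 = 0.40643, p̂₂ = 265/795 = 0.33333.
Pooled p̂ = (493+265)/(1213+795) = 758/2008 = 0.37749.
SE = √(p̂(1−p̂)(1/n₁+1/n₂)) = √(0.37749·0.62251·0.00208226) = √(0.000489314) = 0.02212.
z = (0.40643 − 0.33333)/0.02212 = 0.07310/0.02212 = 3.30.
Two-sided p-value ≈ 2·Φ(−3.305) = 0.0010.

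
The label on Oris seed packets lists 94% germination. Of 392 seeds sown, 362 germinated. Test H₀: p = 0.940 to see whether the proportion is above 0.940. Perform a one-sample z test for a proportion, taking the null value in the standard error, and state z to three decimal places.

z = -1.378

p̂ = 362/392 ≈ 0.923469.
SE = √(p₀(1−p₀)/n) = √(0.0564/392) = 0.011995.
z = (0.923469 − 0.94)/0.011995 = -0.016531/0.011995 = -1.378.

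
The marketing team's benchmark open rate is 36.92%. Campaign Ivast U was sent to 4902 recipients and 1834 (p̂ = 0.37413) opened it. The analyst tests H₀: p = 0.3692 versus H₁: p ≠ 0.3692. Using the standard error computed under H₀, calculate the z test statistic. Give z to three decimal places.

p̂ = 1834/4902 ≈ 0.37413.
Under H₀, SE = √(0.3692·0.6308/4902) = √(4.75095e-05) = 0.00689.
z = (0.37413 − 0.3692)/0.00689 = 0.00493/0.00689 = 0.716.
p-value = 2·P(Z > 0.716) ≈ 0.4742.

z = 0.716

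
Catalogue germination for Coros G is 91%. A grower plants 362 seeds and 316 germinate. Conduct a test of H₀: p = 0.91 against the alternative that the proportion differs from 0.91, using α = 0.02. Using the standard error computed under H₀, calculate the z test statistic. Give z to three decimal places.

z = -2.465

p̂ = 316/362 ≈ 0.87293.
SE = √(p₀(1−p₀)/n) = √(0.0819/362) = 0.01504.
z = (0.87293 − 0.91)/0.01504 = -0.03707/0.01504 = -2.465.
Two-sided p-value ≈ 2·Φ(−2.465) = 0.0137, so at α = 0.02 we reject H₀.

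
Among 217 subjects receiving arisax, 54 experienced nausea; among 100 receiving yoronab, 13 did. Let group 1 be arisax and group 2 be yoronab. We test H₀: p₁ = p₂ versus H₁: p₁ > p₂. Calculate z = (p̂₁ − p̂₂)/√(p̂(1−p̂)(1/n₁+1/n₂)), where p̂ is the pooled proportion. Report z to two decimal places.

p̂₁ = 54/217 ≈ 0.2488, p̂₂ = 13/100 ≈ 0.1300.
Pooled p̂ = (54+13)/(217+100) = 67/317 = 0.2114.
SE = √(0.166685 × 0.0146083) = 0.0493.
z = (0.2488 − 0.1300)/0.0493 = 0.1188/0.0493 = 2.41.
p-value = P(Z > 2.408) ≈ 0.0080.

z = 2.41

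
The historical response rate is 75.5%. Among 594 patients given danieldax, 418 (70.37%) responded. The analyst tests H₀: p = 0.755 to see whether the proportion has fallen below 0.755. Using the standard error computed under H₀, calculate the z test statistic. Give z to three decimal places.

p̂ = 418/594 = 0.70370.
Under H₀, SE = √(0.755·0.245/594) = √(0.000311406) = 0.01765.
z = (0.70370 − 0.755)/0.01765 = -0.05130/0.01765 = -2.907.
p-value = P(Z < -2.907) ≈ 0.0018.

z = -2.907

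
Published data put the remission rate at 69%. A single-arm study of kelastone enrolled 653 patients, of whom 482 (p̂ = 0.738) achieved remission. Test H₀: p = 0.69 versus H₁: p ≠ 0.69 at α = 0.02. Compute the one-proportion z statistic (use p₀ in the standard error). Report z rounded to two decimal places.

z = 2.66

p̂ = 482/653 = 0.7381.
Under H₀, SE = √(0.69·0.31/653) = √(0.000327565) = 0.0181.
z = (0.7381 − 0.69)/0.0181 = 0.0481/0.0181 = 2.66.
Two-sided p-value ≈ 2·Φ(−2.659) = 0.0078; since p < α = 0.02, reject H₀.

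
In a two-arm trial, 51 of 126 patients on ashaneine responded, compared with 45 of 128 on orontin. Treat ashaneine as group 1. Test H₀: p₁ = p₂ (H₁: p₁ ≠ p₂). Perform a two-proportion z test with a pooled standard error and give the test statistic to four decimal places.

p̂₁ = 51/126 ≈ 0.404762, p̂₂ = 45/128 ≈ 0.351562.
Pooled p̂ = (51+45)/(126+128) = 96/254 = 0.377953.
SE = √(p̂(1−p̂)(1/n₁+1/n₂)) = √(0.377953·0.622047·0.015749) = √(0.00370266) = 0.060850.
z = (0.404762 − 0.351562)/0.060850 = 0.053200/0.060850 = 0.8743.
Two-sided p-value ≈ 2·Φ(−0.874) = 0.3820.

z = 0.8743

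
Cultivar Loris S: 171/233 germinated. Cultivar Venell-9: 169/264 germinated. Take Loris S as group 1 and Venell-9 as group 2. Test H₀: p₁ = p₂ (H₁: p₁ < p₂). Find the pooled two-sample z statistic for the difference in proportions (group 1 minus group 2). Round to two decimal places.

z = 2.24

p̂₁ = 171/233 ≈ 0.7339, p̂₂ = 169/264 ≈ 0.6402.
Pooled p̂ = (171+169)/(233+264) = 340/497 = 0.6841.
SE = √(0.216105 × 0.00807972) = 0.0418.
z = (0.7339 − 0.6402)/0.0418 = 0.0937/0.0418 = 2.24.
p-value = P(Z < 2.244) ≈ 0.9876.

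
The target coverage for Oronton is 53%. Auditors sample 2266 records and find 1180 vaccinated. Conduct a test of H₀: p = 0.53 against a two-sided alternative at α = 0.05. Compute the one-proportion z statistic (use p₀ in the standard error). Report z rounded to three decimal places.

z = -0.883

p̂ = 1180/2266 ≈ 0.520741.
SE = √(p₀(1−p₀)/n) = √(0.2491/2266) = 0.010485.
z = (0.520741 − 0.53)/0.010485 = -0.009259/0.010485 = -0.883.
p-value = 2·P(Z > 0.883) ≈ 0.3772; since p > α = 0.05, fail to reject H₀.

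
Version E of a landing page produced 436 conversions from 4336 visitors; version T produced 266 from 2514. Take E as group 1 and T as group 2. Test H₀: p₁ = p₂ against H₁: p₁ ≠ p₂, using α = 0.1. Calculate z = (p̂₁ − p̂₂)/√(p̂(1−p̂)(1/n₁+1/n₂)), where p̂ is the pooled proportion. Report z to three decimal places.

p̂₁ = 436/4336 ≈ 0.100554, p̂₂ = 266/2514 ≈ 0.105807.
Pooled p̂ = (436+266)/(4336+2514) = 702/6850 = 0.102482.
SE = √(0.0919792 × 0.0006284) = 0.007603.
z = (0.100554 − 0.105807)/0.007603 = -0.005253/0.007603 = -0.691.
Two-sided p-value ≈ 2·Φ(−0.691) = 0.4895, so at α = 0.1 we fail to reject H₀.

z = -0.691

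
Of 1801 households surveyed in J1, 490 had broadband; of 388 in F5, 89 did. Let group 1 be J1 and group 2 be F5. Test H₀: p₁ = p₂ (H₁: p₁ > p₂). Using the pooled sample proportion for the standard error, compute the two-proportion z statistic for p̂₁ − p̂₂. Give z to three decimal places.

p̂₁ = 490/1801 ≈ 0.27207, p̂₂ = 89/388 ≈ 0.22938.
Pooled p̂ = (490+89)/(1801+388) = 579/2189 = 0.26450.
SE = √(0.194542 × 0.00313257) = 0.02469.
z = (0.27207 − 0.22938)/0.02469 = 0.04269/0.02469 = 1.729.
p-value = P(Z > 1.729) ≈ 0.0419.

z = 1.729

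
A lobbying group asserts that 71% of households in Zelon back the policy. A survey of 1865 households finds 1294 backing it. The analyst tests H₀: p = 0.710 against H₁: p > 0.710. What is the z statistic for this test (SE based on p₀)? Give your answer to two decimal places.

z = -1.54

p̂ = 1294/1865 ≈ 0.6938.
Standard error under H₀: √(0.71×0.29/1865) = 0.0105.
z = (0.6938 − 0.71)/0.0105 = -0.0162/0.0105 = -1.54.
p-value = P(Z > -1.539) ≈ 0.9380.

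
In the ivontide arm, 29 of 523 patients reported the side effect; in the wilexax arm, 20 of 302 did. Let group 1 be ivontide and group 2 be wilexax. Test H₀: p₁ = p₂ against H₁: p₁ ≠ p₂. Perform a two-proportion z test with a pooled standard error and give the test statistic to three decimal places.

z = -0.631

p̂₁ = 29/523 = 0.05545, p̂₂ = 20/302 = 0.06623.
Pooled p̂ = (29+20)/(523+302) = 49/825 = 0.05939.
SE = √(0.0558663 × 0.0052233) = 0.01708.
z = (0.05545 − 0.06623)/0.01708 = -0.01078/0.01708 = -0.631.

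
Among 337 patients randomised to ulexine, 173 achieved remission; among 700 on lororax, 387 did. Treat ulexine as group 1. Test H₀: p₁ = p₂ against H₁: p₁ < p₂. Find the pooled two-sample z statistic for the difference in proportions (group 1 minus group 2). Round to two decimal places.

p̂₁ = 173/337 = 0.5134, p̂₂ = 387/700 = 0.5529.
Pooled p̂ = (173+387)/(337+700) = 560/1037 = 0.5400.
SE = √(0.248398 × 0.00439593) = 0.0330.
z = (0.5134 − 0.5529)/0.0330 = -0.0395/0.0330 = -1.20.

z = -1.20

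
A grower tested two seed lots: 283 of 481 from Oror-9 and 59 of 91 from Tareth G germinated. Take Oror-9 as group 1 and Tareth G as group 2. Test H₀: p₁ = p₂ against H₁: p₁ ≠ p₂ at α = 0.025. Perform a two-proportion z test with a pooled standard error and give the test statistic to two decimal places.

p̂₁ = 283/481 = 0.5884, p̂₂ = 59/91 = 0.6484.
Pooled p̂ = (283+59)/(481+91) = 342/572 = 0.5979.
SE = √(0.240415 × 0.013068) = 0.0561.
z = (0.5884 − 0.6484)/0.0561 = -0.0600/0.0561 = -1.07.
p-value = 2·P(Z > 1.070) ≈ 0.2845; since p > α = 0.025, fail to reject H₀.

z = -1.07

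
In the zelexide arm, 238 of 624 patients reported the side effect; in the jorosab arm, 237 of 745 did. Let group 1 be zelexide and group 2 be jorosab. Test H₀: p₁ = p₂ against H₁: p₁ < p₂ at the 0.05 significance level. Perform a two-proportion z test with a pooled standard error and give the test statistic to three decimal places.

p̂₁ = 238/624 ≈ 0.38141, p̂₂ = 237/745 ≈ 0.31812.
Pooled p̂ = (238+237)/(624+745) = 475/1369 = 0.34697.
SE = √(p̂(1−p̂)(1/n₁+1/n₂)) = √(0.34697·0.65303·0.00294485) = √(0.000667247) = 0.02583.
z = (0.38141 − 0.31812)/0.02583 = 0.06329/0.02583 = 2.450.
p-value = P(Z < 2.450) ≈ 0.9929, so at α = 0.05 we fail to reject H₀.

z = 2.450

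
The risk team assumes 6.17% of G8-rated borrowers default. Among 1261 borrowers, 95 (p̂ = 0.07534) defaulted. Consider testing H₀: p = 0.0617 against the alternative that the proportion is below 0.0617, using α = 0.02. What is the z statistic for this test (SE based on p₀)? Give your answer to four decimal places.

z = 2.0126

p̂ = 95/1261 ≈ 0.0753370.
SE = √(p₀(1−p₀)/n) = √(0.057893/1261) = 0.0067757.
z = (0.0753370 − 0.0617)/0.0067757 = 0.0136370/0.0067757 = 2.0126.
p-value = P(Z < 2.013) ≈ 0.9779, so at α = 0.02 we fail to reject H₀.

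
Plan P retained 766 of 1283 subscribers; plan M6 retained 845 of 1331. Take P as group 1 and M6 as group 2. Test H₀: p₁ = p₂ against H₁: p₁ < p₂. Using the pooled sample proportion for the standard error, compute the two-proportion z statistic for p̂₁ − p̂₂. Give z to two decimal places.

p̂₁ = 766/1283 ≈ 0.5970, p̂₂ = 845/1331 ≈ 0.6349.
Pooled p̂ = (766+845)/(1283+1331) = 1611/2614 = 0.6163.
SE = √(0.236475 × 0.00153074) = 0.0190.
z = (0.5970 − 0.6349)/0.0190 = -0.0379/0.0190 = -1.99.

z = -1.99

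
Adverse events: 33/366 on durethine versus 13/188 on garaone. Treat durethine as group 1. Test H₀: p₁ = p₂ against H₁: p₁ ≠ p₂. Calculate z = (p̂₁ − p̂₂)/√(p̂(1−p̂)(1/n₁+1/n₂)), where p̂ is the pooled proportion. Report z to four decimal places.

p̂₁ = 33/366 = 0.090164, p̂₂ = 13/188 = 0.069149.
Pooled p̂ = (33+13)/(366+188) = 46/554 = 0.083032.
SE = √(p̂(1−p̂)(1/n₁+1/n₂)) = √(0.083032·0.916968·0.00805139) = √(0.000613017) = 0.024759.
z = (0.090164 − 0.069149)/0.024759 = 0.021015/0.024759 = 0.8488.

z = 0.8488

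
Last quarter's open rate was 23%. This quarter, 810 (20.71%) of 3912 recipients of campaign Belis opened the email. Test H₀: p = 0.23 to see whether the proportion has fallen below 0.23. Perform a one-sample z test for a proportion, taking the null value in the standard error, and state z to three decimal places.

z = -3.410

p̂ = 810/3912 = 0.207055.
Under H₀, SE = √(0.23·0.77/3912) = √(4.5271e-05) = 0.006728.
z = (0.207055 − 0.23)/0.006728 = -0.022945/0.006728 = -3.410.
p-value = P(Z < -3.410) ≈ 0.0003.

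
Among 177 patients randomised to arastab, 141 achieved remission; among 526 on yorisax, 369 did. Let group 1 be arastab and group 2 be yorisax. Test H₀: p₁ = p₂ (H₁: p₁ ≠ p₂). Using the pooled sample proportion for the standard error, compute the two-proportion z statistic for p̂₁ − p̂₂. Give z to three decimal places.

p̂₁ = 141/177 = 0.79661, p̂₂ = 369/526 = 0.70152.
Pooled p̂ = (141+369)/(177+526) = 510/703 = 0.72546.
SE = √(p̂(1−p̂)(1/n₁+1/n₂)) = √(0.72546·0.27454·0.00755086) = √(0.00150388) = 0.03878.
z = (0.79661 − 0.70152)/0.03878 = 0.09509/0.03878 = 2.452.

z = 2.452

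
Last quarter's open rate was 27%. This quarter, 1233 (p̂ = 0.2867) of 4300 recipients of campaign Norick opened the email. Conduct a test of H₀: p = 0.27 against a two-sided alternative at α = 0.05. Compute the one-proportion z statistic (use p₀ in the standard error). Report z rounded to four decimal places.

p̂ = 1233/4300 = 0.2867442.
SE = √(p₀(1−p₀)/n) = √(0.1971/4300) = 0.0067703.
z = (0.2867442 − 0.27)/0.0067703 = 0.0167442/0.0067703 = 2.4732.
Two-sided p-value ≈ 2·Φ(−2.473) = 0.0134; since p < α = 0.05, reject H₀.

z = 2.4732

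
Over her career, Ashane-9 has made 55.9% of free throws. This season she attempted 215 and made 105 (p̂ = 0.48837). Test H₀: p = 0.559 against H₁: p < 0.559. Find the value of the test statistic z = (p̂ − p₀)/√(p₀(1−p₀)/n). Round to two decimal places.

p̂ = 105/215 ≈ 0.48837.
Under H₀, SE = √(0.559·0.441/215) = √(0.0011466) = 0.03386.
z = (0.48837 − 0.559)/0.03386 = -0.07063/0.03386 = -2.09.

z = -2.09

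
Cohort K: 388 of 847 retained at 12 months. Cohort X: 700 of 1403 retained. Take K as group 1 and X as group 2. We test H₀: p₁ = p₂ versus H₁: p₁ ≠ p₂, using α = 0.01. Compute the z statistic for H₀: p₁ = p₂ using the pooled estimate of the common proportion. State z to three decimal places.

p̂₁ = 388/847 ≈ 0.458087, p̂₂ = 700/1403 ≈ 0.498931.
Pooled p̂ = (388+700)/(847+1403) = 1088/2250 = 0.483556.
SE = √(0.24973 × 0.0018934) = 0.021745.
z = (0.458087 − 0.498931)/0.021745 = -0.040844/0.021745 = -1.878.
Two-sided p-value ≈ 2·Φ(−1.878) = 0.0603, so at α = 0.01 we fail to reject H₀.

z = -1.878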